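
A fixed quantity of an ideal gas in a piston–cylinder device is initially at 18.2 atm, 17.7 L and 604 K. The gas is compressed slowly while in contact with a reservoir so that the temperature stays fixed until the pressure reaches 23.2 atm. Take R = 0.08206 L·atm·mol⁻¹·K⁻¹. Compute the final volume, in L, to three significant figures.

Isothermal, so P V is constant: T₂ = T₁; V₂ = V₁·(P₁/P₂) = 13.89 L.

V₂ ≈ 13.9 L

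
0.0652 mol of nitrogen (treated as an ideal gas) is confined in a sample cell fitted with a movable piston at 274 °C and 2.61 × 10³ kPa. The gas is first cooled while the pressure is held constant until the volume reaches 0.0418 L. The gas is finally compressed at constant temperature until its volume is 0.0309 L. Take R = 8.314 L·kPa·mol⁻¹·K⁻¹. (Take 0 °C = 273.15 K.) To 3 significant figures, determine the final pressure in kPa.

P₃ ≈ 3.53e+03 kPa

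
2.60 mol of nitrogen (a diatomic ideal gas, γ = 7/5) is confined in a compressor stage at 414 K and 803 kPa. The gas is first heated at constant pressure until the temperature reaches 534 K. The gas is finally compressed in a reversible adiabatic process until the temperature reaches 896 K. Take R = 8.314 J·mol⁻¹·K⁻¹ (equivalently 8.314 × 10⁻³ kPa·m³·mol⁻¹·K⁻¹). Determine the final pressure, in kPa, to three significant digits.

From PV = nRT: V₁ = nRT₁/P₁ = 0.01114 m³.
P constant ⇒ V ∝ T: P₂ = P₁; V₂ = V₁·(T₂/T₁) = 0.01438 m³.
Reversible adiabatic, γ = 7/5: P₃ = P₂·(T₃/T₂)^(γ/(γ−1)) = 4914 kPa; V₃ = V₂·(T₂/T₃)^(1/(γ−1)) = 0.003942 m³.

P₃ ≈ 4.91e+03 kPa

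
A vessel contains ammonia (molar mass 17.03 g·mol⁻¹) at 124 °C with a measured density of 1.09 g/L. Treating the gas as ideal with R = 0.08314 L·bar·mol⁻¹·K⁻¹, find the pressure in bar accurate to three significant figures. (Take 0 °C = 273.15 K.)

P ≈ 2.11 bar

ρ = PM/(RT) ⇒ P = ρRT/M = (1.09 × 0.08314 × 397.1) / 17.03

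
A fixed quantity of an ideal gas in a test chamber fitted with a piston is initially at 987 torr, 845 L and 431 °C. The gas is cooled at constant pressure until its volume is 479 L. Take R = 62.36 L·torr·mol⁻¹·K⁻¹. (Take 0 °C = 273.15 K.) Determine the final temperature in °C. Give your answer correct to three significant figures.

T₂ ≈ 126 °C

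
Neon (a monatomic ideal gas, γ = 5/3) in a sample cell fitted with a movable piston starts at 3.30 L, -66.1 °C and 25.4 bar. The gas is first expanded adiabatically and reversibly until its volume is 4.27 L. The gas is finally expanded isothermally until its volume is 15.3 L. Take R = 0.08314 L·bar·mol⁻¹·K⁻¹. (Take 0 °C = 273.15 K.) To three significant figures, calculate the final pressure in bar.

P₃ ≈ 4.61 bar

Convert: T₁ = 207.0 K.
Adiabatic (γ = 5/3), T V^(γ−1) and P V^γ constant: T₂ = T₁·(V₁/V₂)^(γ−1) = 174.4 K; P₂ = P₁·(V₁/V₂)^γ = 16.53 bar.
Isothermal, so P V is constant: T₃ = T₂; P₃ = P₂·(V₂/V₃) = 4.614 bar.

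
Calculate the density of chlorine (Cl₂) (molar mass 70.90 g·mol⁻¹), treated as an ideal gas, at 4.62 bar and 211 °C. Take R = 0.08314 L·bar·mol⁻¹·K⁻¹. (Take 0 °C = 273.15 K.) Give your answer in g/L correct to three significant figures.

ρ = PM/(RT) = (4.62 × 70.90) / (0.08314 × 484.1)

ρ ≈ 8.14 g/L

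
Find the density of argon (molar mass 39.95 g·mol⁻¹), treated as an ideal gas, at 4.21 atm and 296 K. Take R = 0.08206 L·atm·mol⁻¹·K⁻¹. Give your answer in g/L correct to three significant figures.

ρ = PM/(RT) = (4.21 × 39.95) / (0.08206 × 296.0)

ρ ≈ 6.92 g/L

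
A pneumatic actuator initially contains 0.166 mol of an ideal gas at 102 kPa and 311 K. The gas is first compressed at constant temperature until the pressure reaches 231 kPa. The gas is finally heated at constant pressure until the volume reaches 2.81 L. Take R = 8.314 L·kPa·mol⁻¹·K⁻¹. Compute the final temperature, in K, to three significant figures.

T₃ ≈ 470 K

From PV = nRT: V₁ = nRT₁/P₁ = 4.208 L.
T constant ⇒ Boyle's law P V = const: T₂ = T₁; V₂ = V₁·(P₁/P₂) = 1.858 L.
Isobaric, so V/T is constant: P₃ = P₂; T₃ = T₂·(V₃/V₂) = 470.3 K.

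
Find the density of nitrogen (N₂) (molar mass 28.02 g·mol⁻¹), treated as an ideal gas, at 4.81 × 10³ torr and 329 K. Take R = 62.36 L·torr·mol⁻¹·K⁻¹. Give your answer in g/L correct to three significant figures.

ρ ≈ 6.57 g/L

ρ = PM/(RT) = (4.81e+03 × 28.02) / (62.36 × 329.0)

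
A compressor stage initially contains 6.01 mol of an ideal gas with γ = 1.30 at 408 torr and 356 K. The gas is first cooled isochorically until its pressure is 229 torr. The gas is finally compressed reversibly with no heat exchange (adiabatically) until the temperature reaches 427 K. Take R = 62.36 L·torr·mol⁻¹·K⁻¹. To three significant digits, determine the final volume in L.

V₃ ≈ 26.0 L

From PV = nRT: V₁ = nRT₁/P₁ = 327.0 L.
Isochoric, so P/T is constant: V₂ = V₁; T₂ = T₁·(P₂/P₁) = 199.8 K.
Reversible adiabatic, γ = 1.30: P₃ = P₂·(T₃/T₂)^(γ/(γ−1)) = 6151 torr; V₃ = V₂·(T₂/T₃)^(1/(γ−1)) = 26.02 L.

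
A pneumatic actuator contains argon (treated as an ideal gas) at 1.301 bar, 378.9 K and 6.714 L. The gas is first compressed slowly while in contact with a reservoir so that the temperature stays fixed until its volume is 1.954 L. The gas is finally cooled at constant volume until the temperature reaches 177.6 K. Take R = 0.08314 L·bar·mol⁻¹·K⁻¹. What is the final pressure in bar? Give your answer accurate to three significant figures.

P₃ ≈ 2.10 bar

T constant ⇒ Boyle's law P V = const: T₂ = T₁; P₂ = P₁·(V₁/V₂) = 4.470 bar.
V constant ⇒ P ∝ T: V₃ = V₂; P₃ = P₂·(T₃/T₂) = 2.095 bar.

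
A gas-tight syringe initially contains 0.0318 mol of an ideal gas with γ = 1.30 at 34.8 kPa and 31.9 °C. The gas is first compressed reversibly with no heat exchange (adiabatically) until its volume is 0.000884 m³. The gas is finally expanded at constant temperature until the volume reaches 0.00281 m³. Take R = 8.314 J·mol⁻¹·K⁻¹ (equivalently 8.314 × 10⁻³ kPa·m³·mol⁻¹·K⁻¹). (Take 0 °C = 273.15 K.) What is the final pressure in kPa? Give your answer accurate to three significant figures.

P₃ ≈ 38.3 kPa

Convert: T₁ = 305.0 K.
From PV = nRT: V₁ = nRT₁/P₁ = 0.002318 m³.
Adiabatic (γ = 1.30), T V^(γ−1) and P V^γ constant: T₂ = T₁·(V₁/V₂)^(γ−1) = 407.3 K; P₂ = P₁·(V₁/V₂)^γ = 121.8 kPa.
Isothermal, so P V is constant: T₃ = T₂; P₃ = P₂·(V₂/V₃) = 38.32 kPa.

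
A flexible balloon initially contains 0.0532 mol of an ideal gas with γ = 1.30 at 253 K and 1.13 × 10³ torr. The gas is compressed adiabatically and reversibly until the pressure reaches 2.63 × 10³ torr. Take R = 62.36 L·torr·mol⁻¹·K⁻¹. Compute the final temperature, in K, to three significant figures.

From PV = nRT: V₁ = nRT₁/P₁ = 0.7428 L.
Adiabatic (γ = 1.30), T V^(γ−1) and P V^γ constant: T₂ = T₁·(P₂/P₁)^((γ−1)/γ) = 307.5 K; V₂ = V₁·(P₁/P₂)^(1/γ) = 0.3878 L.

T₂ ≈ 307 K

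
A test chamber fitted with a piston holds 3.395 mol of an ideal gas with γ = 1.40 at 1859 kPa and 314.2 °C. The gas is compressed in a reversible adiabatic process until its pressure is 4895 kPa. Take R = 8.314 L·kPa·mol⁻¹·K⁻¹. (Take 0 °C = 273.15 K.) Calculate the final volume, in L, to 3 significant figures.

Convert: T₁ = 587.3 K.
From PV = nRT: V₁ = nRT₁/P₁ = 8.918 L.
Reversible adiabatic, γ = 1.40: T₂ = T₁·(P₂/P₁)^((γ−1)/γ) = 774.5 K; V₂ = V₁·(P₁/P₂)^(1/γ) = 4.466 L.

V₂ ≈ 4.47 L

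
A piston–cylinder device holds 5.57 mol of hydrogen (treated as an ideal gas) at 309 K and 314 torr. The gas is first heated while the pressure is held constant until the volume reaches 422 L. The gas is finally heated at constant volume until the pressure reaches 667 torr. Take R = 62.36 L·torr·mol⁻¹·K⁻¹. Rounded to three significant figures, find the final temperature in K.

T₃ ≈ 810 K

From PV = nRT: V₁ = nRT₁/P₁ = 341.8 L.
P constant ⇒ V ∝ T: P₂ = P₁; T₂ = T₁·(V₂/V₁) = 381.5 K.
Isochoric, so P/T is constant: V₃ = V₂; T₃ = T₂·(P₃/P₂) = 810.4 K.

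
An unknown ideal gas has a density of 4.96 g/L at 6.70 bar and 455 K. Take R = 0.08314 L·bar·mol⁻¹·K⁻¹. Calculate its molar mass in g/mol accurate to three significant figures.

M ≈ 28.0 g/mol

ρ = PM/(RT) ⇒ M = ρRT/P = (4.96 × 0.08314 × 455.0) / 6.70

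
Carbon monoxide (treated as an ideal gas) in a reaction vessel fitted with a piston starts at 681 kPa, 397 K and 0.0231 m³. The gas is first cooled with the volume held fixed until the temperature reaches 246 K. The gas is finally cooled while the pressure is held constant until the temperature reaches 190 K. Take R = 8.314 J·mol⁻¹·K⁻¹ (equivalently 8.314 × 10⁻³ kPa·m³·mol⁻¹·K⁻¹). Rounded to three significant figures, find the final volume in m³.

V constant ⇒ P ∝ T: V₂ = V₁; P₂ = P₁·(T₂/T₁) = 422.0 kPa.
Isobaric, so V/T is constant: P₃ = P₂; V₃ = V₂·(T₃/T₂) = 0.01784 m³.

V₃ ≈ 0.0178 m³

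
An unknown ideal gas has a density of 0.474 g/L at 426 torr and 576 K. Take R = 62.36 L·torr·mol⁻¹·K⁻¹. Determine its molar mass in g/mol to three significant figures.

M ≈ 40.0 g/mol

ρ = PM/(RT) ⇒ M = ρRT/P = (0.474 × 62.36 × 576.0) / 426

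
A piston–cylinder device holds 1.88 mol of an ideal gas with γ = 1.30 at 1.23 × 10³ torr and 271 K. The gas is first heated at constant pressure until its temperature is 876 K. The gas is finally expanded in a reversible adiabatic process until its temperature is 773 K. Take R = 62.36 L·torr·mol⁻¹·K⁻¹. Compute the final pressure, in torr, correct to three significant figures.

P₃ ≈ 715 torr

From PV = nRT: V₁ = nRT₁/P₁ = 25.83 L.
Isobaric, so V/T is constant: P₂ = P₁; V₂ = V₁·(T₂/T₁) = 83.50 L.
Adiabatic (γ = 1.30), T V^(γ−1) and P V^γ constant: P₃ = P₂·(T₃/T₂)^(γ/(γ−1)) = 715.3 torr; V₃ = V₂·(T₂/T₃)^(1/(γ−1)) = 126.7 L.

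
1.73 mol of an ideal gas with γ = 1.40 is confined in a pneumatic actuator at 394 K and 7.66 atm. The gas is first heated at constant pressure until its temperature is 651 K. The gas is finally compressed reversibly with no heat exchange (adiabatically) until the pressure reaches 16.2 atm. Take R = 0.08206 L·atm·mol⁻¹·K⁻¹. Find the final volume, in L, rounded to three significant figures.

V₃ ≈ 7.07 L

From PV = nRT: V₁ = nRT₁/P₁ = 7.302 L.
Isobaric, so V/T is constant: P₂ = P₁; V₂ = V₁·(T₂/T₁) = 12.07 L.
Reversible adiabatic, γ = 1.40: T₃ = T₂·(P₃/P₂)^((γ−1)/γ) = 806.3 K; V₃ = V₂·(P₂/P₃)^(1/γ) = 7.066 L.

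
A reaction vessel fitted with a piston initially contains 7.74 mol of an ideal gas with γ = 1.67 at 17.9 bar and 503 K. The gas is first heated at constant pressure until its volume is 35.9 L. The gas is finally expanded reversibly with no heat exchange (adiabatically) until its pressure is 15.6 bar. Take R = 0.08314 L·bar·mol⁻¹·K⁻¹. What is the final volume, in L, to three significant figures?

V₃ ≈ 39.0 L

From PV = nRT: V₁ = nRT₁/P₁ = 18.08 L.
P constant ⇒ V ∝ T: P₂ = P₁; T₂ = T₁·(V₂/V₁) = 998.6 K.
Reversible adiabatic, γ = 1.67: T₃ = T₂·(P₃/P₂)^((γ−1)/γ) = 945.0 K; V₃ = V₂·(P₂/P₃)^(1/γ) = 38.98 L.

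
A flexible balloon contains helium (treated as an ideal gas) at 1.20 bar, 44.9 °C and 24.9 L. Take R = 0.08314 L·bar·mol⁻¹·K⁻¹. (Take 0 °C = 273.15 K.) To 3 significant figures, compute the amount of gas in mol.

n ≈ 1.13 mol

Convert: T = 318.05 K.
PV = nRT ⇒ n = PV/(RT) = (1.20 × 24.9) / (0.08314 × 318.05)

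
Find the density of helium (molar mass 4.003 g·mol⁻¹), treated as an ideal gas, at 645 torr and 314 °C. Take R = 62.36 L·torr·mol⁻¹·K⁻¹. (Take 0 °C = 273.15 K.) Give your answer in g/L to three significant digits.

ρ = PM/(RT) = (645 × 4.003) / (62.36 × 587.1)

ρ ≈ 0.0705 g/L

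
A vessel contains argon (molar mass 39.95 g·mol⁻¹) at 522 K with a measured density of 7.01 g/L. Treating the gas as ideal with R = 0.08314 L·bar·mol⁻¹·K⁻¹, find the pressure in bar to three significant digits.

P ≈ 7.62 bar

ρ = PM/(RT) ⇒ P = ρRT/M = (7.01 × 0.08314 × 522.0) / 39.95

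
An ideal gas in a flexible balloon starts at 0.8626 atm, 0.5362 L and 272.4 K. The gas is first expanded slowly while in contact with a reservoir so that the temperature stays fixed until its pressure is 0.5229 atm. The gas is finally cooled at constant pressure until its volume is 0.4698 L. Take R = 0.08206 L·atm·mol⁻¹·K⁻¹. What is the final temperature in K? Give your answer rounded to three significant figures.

Isothermal, so P V is constant: T₂ = T₁; V₂ = V₁·(P₁/P₂) = 0.8845 L.
Isobaric, so V/T is constant: P₃ = P₂; T₃ = T₂·(V₃/V₂) = 144.7 K.

T₃ ≈ 145 K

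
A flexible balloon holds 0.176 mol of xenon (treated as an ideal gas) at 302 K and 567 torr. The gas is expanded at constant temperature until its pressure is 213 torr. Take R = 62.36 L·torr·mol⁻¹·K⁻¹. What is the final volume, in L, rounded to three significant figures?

V₂ ≈ 15.6 L

From PV = nRT: V₁ = nRT₁/P₁ = 5.846 L.
Isothermal, so P V is constant: T₂ = T₁; V₂ = V₁·(P₁/P₂) = 15.56 L.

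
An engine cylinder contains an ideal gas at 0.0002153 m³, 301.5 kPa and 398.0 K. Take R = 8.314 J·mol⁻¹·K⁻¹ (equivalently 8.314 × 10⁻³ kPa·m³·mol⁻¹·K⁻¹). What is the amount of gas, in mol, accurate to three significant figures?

n ≈ 0.0196 mol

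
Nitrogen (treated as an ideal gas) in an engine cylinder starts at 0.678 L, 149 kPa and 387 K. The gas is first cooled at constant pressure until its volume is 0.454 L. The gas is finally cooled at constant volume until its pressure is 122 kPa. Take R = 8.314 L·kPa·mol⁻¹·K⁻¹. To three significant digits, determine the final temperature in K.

T₃ ≈ 212 K

P constant ⇒ V ∝ T: P₂ = P₁; T₂ = T₁·(V₂/V₁) = 259.1 K.
V constant ⇒ P ∝ T: V₃ = V₂; T₃ = T₂·(P₃/P₂) = 212.2 K.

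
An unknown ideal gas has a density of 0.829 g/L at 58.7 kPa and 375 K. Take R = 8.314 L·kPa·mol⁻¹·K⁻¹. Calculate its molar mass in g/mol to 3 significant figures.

M ≈ 44.0 g/mol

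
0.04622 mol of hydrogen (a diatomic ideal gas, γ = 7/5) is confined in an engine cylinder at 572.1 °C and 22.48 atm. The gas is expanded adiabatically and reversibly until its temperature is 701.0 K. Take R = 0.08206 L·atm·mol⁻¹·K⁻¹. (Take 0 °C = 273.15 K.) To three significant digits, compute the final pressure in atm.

P₂ ≈ 11.7 atm

Convert: T₁ = 845.2 K.
From PV = nRT: V₁ = nRT₁/P₁ = 0.1426 L.
Adiabatic (γ = 7/5), T V^(γ−1) and P V^γ constant: P₂ = P₁·(T₂/T₁)^(γ/(γ−1)) = 11.68 atm; V₂ = V₁·(T₁/T₂)^(1/(γ−1)) = 0.2277 L.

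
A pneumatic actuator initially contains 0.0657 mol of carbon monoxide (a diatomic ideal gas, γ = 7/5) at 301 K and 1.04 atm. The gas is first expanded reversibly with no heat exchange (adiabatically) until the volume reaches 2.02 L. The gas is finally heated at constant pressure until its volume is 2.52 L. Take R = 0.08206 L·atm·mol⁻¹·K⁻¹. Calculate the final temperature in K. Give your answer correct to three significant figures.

From PV = nRT: V₁ = nRT₁/P₁ = 1.560 L.
Reversible adiabatic, γ = 7/5: T₂ = T₁·(V₁/V₂)^(γ−1) = 271.5 K; P₂ = P₁·(V₁/V₂)^γ = 0.7245 atm.
Isobaric, so V/T is constant: P₃ = P₂; T₃ = T₂·(V₃/V₂) = 338.7 K.

T₃ ≈ 339 K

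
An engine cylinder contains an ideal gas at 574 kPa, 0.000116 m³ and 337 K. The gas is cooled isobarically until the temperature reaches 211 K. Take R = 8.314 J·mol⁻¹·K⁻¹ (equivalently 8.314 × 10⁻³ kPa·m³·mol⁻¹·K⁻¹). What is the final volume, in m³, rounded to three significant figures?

Isobaric, so V/T is constant: P₂ = P₁; V₂ = V₁·(T₂/T₁) = 7.263e-05 m³.

V₂ ≈ 7.26e-05 m³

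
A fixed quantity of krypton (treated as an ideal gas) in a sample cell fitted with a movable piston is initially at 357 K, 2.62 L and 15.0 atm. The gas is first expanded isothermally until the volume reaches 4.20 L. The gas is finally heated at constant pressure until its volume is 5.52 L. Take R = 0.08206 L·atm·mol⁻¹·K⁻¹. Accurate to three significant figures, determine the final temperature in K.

T₃ ≈ 469 K

T constant ⇒ Boyle's law P V = const: T₂ = T₁; P₂ = P₁·(V₁/V₂) = 9.357 atm.
Isobaric, so V/T is constant: P₃ = P₂; T₃ = T₂·(V₃/V₂) = 469.2 K.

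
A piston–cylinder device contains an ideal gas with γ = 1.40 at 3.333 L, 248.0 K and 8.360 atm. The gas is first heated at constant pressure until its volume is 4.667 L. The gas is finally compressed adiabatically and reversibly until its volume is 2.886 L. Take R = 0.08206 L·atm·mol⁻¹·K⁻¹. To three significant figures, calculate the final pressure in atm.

P constant ⇒ V ∝ T: P₂ = P₁; T₂ = T₁·(V₂/V₁) = 347.3 K.
Reversible adiabatic, γ = 1.40: T₃ = T₂·(V₂/V₃)^(γ−1) = 420.9 K; P₃ = P₂·(V₂/V₃)^γ = 16.38 atm.

P₃ ≈ 16.4 atm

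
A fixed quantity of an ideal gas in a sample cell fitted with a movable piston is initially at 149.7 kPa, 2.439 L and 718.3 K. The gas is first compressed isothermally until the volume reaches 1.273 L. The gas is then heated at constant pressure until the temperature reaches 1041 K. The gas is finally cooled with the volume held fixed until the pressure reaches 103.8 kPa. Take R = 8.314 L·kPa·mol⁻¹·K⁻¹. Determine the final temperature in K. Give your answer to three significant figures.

Isothermal, so P V is constant: T₂ = T₁; P₂ = P₁·(V₁/V₂) = 286.8 kPa.
Isobaric, so V/T is constant: P₃ = P₂; V₃ = V₂·(T₃/T₂) = 1.845 L.
Isochoric, so P/T is constant: V₄ = V₃; T₄ = T₃·(P₄/P₃) = 376.7 K.

T₄ ≈ 377 K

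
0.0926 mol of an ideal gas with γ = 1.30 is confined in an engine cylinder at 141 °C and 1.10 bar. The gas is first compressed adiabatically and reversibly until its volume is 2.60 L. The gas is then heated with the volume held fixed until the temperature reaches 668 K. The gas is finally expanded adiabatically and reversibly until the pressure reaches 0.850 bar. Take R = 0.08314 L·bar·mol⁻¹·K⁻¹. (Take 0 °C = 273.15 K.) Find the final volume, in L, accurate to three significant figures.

Convert: T₁ = 414.1 K.
From PV = nRT: V₁ = nRT₁/P₁ = 2.899 L.
Adiabatic (γ = 1.30), T V^(γ−1) and P V^γ constant: T₂ = T₁·(V₁/V₂)^(γ−1) = 427.9 K; P₂ = P₁·(V₁/V₂)^γ = 1.267 bar.
Isochoric, so P/T is constant: V₃ = V₂; P₃ = P₂·(T₃/T₂) = 1.978 bar.
Adiabatic (γ = 1.30), T V^(γ−1) and P V^γ constant: T₄ = T₃·(P₄/P₃)^((γ−1)/γ) = 549.7 K; V₄ = V₃·(P₃/P₄)^(1/γ) = 4.979 L.

V₄ ≈ 4.98 L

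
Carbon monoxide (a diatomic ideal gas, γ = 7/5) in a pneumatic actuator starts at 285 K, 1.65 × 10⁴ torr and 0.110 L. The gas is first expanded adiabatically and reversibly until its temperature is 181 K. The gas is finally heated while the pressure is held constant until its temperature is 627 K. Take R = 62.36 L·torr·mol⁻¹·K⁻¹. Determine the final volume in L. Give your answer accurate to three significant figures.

V₃ ≈ 1.19 L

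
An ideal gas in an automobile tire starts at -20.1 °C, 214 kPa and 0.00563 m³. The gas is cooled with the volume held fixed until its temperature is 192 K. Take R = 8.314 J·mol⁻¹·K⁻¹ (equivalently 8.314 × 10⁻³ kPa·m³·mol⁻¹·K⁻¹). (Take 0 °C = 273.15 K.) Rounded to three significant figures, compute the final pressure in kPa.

Convert: T₁ = 253.0 K.
V constant ⇒ P ∝ T: V₂ = V₁; P₂ = P₁·(T₂/T₁) = 162.4 kPa.

P₂ ≈ 162 kPa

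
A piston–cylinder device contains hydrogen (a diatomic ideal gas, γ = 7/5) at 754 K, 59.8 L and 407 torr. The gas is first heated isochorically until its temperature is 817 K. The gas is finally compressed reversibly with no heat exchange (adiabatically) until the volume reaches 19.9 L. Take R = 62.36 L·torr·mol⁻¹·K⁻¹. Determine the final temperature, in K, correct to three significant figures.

V constant ⇒ P ∝ T: V₂ = V₁; P₂ = P₁·(T₂/T₁) = 441.0 torr.
Reversible adiabatic, γ = 7/5: T₃ = T₂·(V₂/V₃)^(γ−1) = 1269 K; P₃ = P₂·(V₂/V₃)^γ = 2058 torr.

T₃ ≈ 1.27e+03 K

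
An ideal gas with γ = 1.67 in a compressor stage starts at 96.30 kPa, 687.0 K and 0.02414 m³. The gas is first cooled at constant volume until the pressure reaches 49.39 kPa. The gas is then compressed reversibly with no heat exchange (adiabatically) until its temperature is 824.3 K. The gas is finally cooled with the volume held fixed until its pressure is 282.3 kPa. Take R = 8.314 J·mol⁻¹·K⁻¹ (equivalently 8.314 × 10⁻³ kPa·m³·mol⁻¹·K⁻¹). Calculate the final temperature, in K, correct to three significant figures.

T₄ ≈ 566 K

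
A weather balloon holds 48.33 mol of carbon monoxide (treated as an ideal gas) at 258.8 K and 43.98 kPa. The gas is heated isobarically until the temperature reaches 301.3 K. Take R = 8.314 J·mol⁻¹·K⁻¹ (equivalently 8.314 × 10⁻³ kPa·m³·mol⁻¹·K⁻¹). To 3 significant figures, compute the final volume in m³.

From PV = nRT: V₁ = nRT₁/P₁ = 2.364 m³.
P constant ⇒ V ∝ T: P₂ = P₁; V₂ = V₁·(T₂/T₁) = 2.753 m³.

V₂ ≈ 2.75 m³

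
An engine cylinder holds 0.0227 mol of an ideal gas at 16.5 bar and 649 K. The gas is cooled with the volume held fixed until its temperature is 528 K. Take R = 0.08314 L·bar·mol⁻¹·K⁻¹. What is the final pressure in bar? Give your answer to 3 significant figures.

P₂ ≈ 13.4 bar

From PV = nRT: V₁ = nRT₁/P₁ = 0.07423 L.
Isochoric, so P/T is constant: V₂ = V₁; P₂ = P₁·(T₂/T₁) = 13.42 bar.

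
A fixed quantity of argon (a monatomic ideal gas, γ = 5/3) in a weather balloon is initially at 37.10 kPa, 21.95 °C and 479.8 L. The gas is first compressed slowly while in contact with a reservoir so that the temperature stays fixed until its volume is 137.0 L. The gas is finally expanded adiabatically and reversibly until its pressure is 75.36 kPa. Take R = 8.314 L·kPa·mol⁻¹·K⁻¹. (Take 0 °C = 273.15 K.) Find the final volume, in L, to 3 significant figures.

Convert: T₁ = 295.1 K.
T constant ⇒ Boyle's law P V = const: T₂ = T₁; P₂ = P₁·(V₁/V₂) = 129.9 kPa.
Adiabatic (γ = 5/3), T V^(γ−1) and P V^γ constant: T₃ = T₂·(P₃/P₂)^((γ−1)/γ) = 237.3 K; V₃ = V₂·(P₂/P₃)^(1/γ) = 190.0 L.

V₃ ≈ 190 L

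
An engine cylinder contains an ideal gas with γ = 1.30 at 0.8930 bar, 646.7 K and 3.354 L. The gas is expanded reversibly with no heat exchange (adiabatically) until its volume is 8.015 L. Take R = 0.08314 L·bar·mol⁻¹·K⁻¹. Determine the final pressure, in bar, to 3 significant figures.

Reversible adiabatic, γ = 1.30: T₂ = T₁·(V₁/V₂)^(γ−1) = 498.0 K; P₂ = P₁·(V₁/V₂)^γ = 0.2877 bar.

P₂ ≈ 0.288 bar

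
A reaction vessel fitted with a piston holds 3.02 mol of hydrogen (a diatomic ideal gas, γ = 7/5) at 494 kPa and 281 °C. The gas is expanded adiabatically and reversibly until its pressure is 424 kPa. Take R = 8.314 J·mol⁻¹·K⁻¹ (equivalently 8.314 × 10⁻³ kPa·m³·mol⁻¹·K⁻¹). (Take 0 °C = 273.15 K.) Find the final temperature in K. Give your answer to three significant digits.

Convert: T₁ = 554.1 K.
From PV = nRT: V₁ = nRT₁/P₁ = 0.02817 m³.
Reversible adiabatic, γ = 7/5: T₂ = T₁·(P₂/P₁)^((γ−1)/γ) = 530.5 K; V₂ = V₁·(P₁/P₂)^(1/γ) = 0.03141 m³.

T₂ ≈ 530 K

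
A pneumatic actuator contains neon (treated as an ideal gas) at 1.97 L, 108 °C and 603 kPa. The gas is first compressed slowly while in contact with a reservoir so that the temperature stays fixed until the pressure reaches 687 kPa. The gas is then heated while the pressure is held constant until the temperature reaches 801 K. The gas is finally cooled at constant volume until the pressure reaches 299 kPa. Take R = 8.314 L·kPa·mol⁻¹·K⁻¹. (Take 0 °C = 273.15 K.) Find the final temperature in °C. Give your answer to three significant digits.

T₄ ≈ 75.5 °C

Convert: T₁ = 381.1 K.
T constant ⇒ Boyle's law P V = const: T₂ = T₁; V₂ = V₁·(P₁/P₂) = 1.729 L.
Isobaric, so V/T is constant: P₃ = P₂; V₃ = V₂·(T₃/T₂) = 3.634 L.
Isochoric, so P/T is constant: V₄ = V₃; T₄ = T₃·(P₄/P₃) = 348.6 K.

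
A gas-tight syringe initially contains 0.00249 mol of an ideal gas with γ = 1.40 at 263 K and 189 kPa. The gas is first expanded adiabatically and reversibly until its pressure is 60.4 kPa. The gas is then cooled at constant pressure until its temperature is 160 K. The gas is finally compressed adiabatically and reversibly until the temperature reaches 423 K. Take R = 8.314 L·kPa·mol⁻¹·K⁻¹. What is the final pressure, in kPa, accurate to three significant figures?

P₄ ≈ 1.81e+03 kPa

From PV = nRT: V₁ = nRT₁/P₁ = 0.02881 L.
Adiabatic (γ = 1.40), T V^(γ−1) and P V^γ constant: T₂ = T₁·(P₂/P₁)^((γ−1)/γ) = 189.8 K; V₂ = V₁·(P₁/P₂)^(1/γ) = 0.06507 L.
P constant ⇒ V ∝ T: P₃ = P₂; V₃ = V₂·(T₃/T₂) = 0.05484 L.
Reversible adiabatic, γ = 1.40: P₄ = P₃·(T₄/T₃)^(γ/(γ−1)) = 1815 kPa; V₄ = V₃·(T₃/T₄)^(1/(γ−1)) = 0.004825 L.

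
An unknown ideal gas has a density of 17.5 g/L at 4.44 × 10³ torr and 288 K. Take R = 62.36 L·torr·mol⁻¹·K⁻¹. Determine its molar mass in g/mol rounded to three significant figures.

M ≈ 70.8 g/mol

ρ = PM/(RT) ⇒ M = ρRT/P = (17.5 × 62.36 × 288.0) / 4.44e+03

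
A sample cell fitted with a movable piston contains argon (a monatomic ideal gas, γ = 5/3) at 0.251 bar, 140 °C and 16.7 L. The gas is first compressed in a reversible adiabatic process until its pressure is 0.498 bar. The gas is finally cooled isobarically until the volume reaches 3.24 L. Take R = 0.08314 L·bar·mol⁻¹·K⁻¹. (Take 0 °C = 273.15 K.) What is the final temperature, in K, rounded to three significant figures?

T₃ ≈ 159 K

Convert: T₁ = 413.1 K.
Reversible adiabatic, γ = 5/3: T₂ = T₁·(P₂/P₁)^((γ−1)/γ) = 543.4 K; V₂ = V₁·(P₁/P₂)^(1/γ) = 11.07 L.
P constant ⇒ V ∝ T: P₃ = P₂; T₃ = T₂·(V₃/V₂) = 159.0 K.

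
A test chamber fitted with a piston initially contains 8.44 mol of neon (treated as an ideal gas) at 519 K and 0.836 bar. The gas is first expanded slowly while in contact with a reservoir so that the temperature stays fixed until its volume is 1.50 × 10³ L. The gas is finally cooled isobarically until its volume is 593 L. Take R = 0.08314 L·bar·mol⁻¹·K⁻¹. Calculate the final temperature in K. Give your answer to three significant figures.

From PV = nRT: V₁ = nRT₁/P₁ = 435.6 L.
T constant ⇒ Boyle's law P V = const: T₂ = T₁; P₂ = P₁·(V₁/V₂) = 0.2428 bar.
Isobaric, so V/T is constant: P₃ = P₂; T₃ = T₂·(V₃/V₂) = 205.2 K.

T₃ ≈ 205 K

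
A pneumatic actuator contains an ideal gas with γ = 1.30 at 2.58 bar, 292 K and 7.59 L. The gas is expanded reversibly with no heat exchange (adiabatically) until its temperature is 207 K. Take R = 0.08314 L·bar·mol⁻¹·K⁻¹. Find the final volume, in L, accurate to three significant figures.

Reversible adiabatic, γ = 1.30: P₂ = P₁·(T₂/T₁)^(γ/(γ−1)) = 0.5810 bar; V₂ = V₁·(T₁/T₂)^(1/(γ−1)) = 23.89 L.

V₂ ≈ 23.9 L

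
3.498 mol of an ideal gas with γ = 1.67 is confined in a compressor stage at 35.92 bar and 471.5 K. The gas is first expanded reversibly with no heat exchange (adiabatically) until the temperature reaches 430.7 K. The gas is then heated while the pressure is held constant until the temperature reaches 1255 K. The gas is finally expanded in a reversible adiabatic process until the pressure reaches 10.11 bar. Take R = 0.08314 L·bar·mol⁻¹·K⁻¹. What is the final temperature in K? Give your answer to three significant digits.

From PV = nRT: V₁ = nRT₁/P₁ = 3.817 L.
Reversible adiabatic, γ = 1.67: P₂ = P₁·(T₂/T₁)^(γ/(γ−1)) = 28.67 bar; V₂ = V₁·(T₁/T₂)^(1/(γ−1)) = 4.370 L.
Isobaric, so V/T is constant: P₃ = P₂; V₃ = V₂·(T₃/T₂) = 12.73 L.
Adiabatic (γ = 1.67), T V^(γ−1) and P V^γ constant: T₄ = T₃·(P₄/P₃)^((γ−1)/γ) = 826.1 K; V₄ = V₃·(P₃/P₄)^(1/γ) = 23.76 L.

T₄ ≈ 826 K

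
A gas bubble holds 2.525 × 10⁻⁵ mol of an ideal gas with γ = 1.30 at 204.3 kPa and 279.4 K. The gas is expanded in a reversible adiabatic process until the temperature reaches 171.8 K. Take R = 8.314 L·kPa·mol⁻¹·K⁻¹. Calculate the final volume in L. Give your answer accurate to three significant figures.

From PV = nRT: V₁ = nRT₁/P₁ = 0.0002871 L.
Adiabatic (γ = 1.30), T V^(γ−1) and P V^γ constant: P₂ = P₁·(T₂/T₁)^(γ/(γ−1)) = 24.83 kPa; V₂ = V₁·(T₁/T₂)^(1/(γ−1)) = 0.001452 L.

V₂ ≈ 0.00145 L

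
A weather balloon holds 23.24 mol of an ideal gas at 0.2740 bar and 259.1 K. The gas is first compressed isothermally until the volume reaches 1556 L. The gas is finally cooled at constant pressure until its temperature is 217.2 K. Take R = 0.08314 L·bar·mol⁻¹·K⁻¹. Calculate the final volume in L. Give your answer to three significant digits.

From PV = nRT: V₁ = nRT₁/P₁ = 1827 L.
Isothermal, so P V is constant: T₂ = T₁; P₂ = P₁·(V₁/V₂) = 0.3217 bar.
P constant ⇒ V ∝ T: P₃ = P₂; V₃ = V₂·(T₃/T₂) = 1304 L.

V₃ ≈ 1.30e+03 L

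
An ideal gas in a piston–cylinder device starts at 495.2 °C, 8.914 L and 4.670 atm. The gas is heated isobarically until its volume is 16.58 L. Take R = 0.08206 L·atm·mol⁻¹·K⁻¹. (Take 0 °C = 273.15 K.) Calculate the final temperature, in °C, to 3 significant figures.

T₂ ≈ 1.16e+03 °C

Convert: T₁ = 768.3 K.
P constant ⇒ V ∝ T: P₂ = P₁; T₂ = T₁·(V₂/V₁) = 1429 K.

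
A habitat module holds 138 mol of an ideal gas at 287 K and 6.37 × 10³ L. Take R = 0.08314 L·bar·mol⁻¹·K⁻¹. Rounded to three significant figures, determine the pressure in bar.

P ≈ 0.517 bar

PV = nRT ⇒ P = nRT/V = (138 × 0.08314 × 287) / 6.37e+03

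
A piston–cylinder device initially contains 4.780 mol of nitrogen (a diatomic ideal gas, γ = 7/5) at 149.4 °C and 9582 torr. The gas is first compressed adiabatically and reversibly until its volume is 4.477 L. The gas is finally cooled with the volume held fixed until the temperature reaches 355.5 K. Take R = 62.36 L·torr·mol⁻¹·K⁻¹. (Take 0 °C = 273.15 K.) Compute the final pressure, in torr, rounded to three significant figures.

Convert: T₁ = 422.5 K.
From PV = nRT: V₁ = nRT₁/P₁ = 13.14 L.
Reversible adiabatic, γ = 7/5: T₂ = T₁·(V₁/V₂)^(γ−1) = 650.1 K; P₂ = P₁·(V₁/V₂)^γ = 4.328e+04 torr.
Isochoric, so P/T is constant: V₃ = V₂; P₃ = P₂·(T₃/T₂) = 2.367e+04 torr.

P₃ ≈ 2.37e+04 torr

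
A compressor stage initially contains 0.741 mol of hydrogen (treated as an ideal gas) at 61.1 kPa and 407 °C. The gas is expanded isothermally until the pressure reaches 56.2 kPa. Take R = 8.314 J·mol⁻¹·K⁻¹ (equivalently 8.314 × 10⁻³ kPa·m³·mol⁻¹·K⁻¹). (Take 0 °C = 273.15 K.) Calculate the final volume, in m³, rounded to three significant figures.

V₂ ≈ 0.0746 m³

Convert: T₁ = 680.1 K.
From PV = nRT: V₁ = nRT₁/P₁ = 0.06858 m³.
T constant ⇒ Boyle's law P V = const: T₂ = T₁; V₂ = V₁·(P₁/P₂) = 0.07456 m³.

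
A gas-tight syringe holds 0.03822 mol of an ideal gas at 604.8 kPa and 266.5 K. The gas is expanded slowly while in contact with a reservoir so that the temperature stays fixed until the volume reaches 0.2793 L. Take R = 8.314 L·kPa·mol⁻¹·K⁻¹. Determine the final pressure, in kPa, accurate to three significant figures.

From PV = nRT: V₁ = nRT₁/P₁ = 0.1400 L.
Isothermal, so P V is constant: T₂ = T₁; P₂ = P₁·(V₁/V₂) = 303.2 kPa.

P₂ ≈ 303 kPa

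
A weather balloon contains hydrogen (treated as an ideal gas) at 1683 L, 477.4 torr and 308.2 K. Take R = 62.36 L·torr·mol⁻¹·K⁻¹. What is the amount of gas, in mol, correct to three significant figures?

PV = nRT ⇒ n = PV/(RT) = (477.4 × 1683) / (62.36 × 308.2)

n ≈ 41.8 mol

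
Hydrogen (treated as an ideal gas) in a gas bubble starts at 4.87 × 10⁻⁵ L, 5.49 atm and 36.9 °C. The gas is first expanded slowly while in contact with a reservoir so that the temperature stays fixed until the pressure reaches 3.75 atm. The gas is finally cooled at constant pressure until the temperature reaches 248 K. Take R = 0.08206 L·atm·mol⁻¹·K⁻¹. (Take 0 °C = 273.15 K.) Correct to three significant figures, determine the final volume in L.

Convert: T₁ = 310.0 K.
T constant ⇒ Boyle's law P V = const: T₂ = T₁; V₂ = V₁·(P₁/P₂) = 7.130e-05 L.
P constant ⇒ V ∝ T: P₃ = P₂; V₃ = V₂·(T₃/T₂) = 5.703e-05 L.

V₃ ≈ 5.70e-05 L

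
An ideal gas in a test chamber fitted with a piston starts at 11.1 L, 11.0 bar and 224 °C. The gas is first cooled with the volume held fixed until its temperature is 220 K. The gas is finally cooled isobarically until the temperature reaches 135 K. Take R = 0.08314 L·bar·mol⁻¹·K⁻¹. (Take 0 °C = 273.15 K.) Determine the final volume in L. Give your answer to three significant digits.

Convert: T₁ = 497.1 K.
Isochoric, so P/T is constant: V₂ = V₁; P₂ = P₁·(T₂/T₁) = 4.868 bar.
Isobaric, so V/T is constant: P₃ = P₂; V₃ = V₂·(T₃/T₂) = 6.811 L.

V₃ ≈ 6.81 L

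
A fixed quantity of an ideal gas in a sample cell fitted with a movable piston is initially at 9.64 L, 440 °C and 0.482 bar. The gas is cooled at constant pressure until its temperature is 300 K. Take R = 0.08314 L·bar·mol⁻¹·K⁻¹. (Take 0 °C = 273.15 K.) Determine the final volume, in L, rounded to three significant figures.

Convert: T₁ = 713.1 K.
P constant ⇒ V ∝ T: P₂ = P₁; V₂ = V₁·(T₂/T₁) = 4.055 L.

V₂ ≈ 4.06 L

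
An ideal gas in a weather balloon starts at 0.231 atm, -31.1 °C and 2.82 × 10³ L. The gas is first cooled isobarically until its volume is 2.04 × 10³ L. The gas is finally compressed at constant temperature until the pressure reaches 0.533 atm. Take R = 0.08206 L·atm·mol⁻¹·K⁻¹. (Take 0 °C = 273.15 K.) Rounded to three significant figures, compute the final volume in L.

V₃ ≈ 884 L

Convert: T₁ = 242.0 K.
Isobaric, so V/T is constant: P₂ = P₁; T₂ = T₁·(V₂/V₁) = 175.1 K.
Isothermal, so P V is constant: T₃ = T₂; V₃ = V₂·(P₂/P₃) = 884.1 L.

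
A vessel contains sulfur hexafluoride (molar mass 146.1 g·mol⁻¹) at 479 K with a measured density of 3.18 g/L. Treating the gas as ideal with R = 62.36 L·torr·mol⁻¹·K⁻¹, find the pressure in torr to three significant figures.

P ≈ 650 torr

ρ = PM/(RT) ⇒ P = ρRT/M = (3.18 × 62.36 × 479.0) / 146.1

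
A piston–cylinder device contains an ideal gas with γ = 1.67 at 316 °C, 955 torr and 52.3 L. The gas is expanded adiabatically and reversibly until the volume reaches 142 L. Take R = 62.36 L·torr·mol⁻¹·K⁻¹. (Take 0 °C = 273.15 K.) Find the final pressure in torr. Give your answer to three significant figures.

P₂ ≈ 180 torr

Convert: T₁ = 589.1 K.
Reversible adiabatic, γ = 1.67: T₂ = T₁·(V₁/V₂)^(γ−1) = 301.7 K; P₂ = P₁·(V₁/V₂)^γ = 180.1 torr.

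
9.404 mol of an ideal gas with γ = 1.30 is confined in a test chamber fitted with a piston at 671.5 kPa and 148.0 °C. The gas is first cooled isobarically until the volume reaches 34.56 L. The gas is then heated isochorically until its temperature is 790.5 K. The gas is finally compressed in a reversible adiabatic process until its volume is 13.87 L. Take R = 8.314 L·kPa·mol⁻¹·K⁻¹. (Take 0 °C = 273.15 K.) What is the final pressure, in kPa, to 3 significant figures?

Convert: T₁ = 421.1 K.
From PV = nRT: V₁ = nRT₁/P₁ = 49.04 L.
P constant ⇒ V ∝ T: P₂ = P₁; T₂ = T₁·(V₂/V₁) = 296.8 K.
V constant ⇒ P ∝ T: V₃ = V₂; P₃ = P₂·(T₃/T₂) = 1788 kPa.
Adiabatic (γ = 1.30), T V^(γ−1) and P V^γ constant: T₄ = T₃·(V₃/V₄)^(γ−1) = 1040 K; P₄ = P₃·(V₃/V₄)^γ = 5860 kPa.

P₄ ≈ 5.86e+03 kPa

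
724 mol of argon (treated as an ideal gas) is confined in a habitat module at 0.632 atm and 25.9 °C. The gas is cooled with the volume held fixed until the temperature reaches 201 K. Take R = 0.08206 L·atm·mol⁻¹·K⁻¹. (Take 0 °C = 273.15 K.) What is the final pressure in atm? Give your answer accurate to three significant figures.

P₂ ≈ 0.425 atm

Convert: T₁ = 299.0 K.
From PV = nRT: V₁ = nRT₁/P₁ = 2.811e+04 L.
Isochoric, so P/T is constant: V₂ = V₁; P₂ = P₁·(T₂/T₁) = 0.4248 atm.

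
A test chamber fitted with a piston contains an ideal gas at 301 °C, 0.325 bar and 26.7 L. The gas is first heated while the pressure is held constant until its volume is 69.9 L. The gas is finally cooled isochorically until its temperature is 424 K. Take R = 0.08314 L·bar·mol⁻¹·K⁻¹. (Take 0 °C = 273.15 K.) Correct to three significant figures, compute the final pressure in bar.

P₃ ≈ 0.0917 bar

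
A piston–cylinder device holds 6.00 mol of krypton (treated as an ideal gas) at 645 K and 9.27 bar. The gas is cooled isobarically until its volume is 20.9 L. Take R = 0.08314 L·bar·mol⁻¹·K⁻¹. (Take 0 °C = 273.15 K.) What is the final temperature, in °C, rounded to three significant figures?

T₂ ≈ 115 °C

From PV = nRT: V₁ = nRT₁/P₁ = 34.71 L.
P constant ⇒ V ∝ T: P₂ = P₁; T₂ = T₁·(V₂/V₁) = 388.4 K.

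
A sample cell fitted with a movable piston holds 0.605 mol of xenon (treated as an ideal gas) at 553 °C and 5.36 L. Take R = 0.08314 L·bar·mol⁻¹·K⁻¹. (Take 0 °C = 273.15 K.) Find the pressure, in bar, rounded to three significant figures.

P ≈ 7.75 bar

Convert: T = 826.15 K.
PV = nRT ⇒ P = nRT/V = (0.605 × 0.08314 × 826.15) / 5.36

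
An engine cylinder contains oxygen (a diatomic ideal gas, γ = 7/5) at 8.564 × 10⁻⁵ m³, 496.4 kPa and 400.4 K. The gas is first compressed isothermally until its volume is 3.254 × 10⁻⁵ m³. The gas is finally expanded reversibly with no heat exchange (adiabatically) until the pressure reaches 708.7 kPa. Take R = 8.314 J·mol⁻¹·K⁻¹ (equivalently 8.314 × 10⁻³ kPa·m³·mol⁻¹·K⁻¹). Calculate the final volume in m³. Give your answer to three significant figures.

V₃ ≈ 5.04e-05 m³

Isothermal, so P V is constant: T₂ = T₁; P₂ = P₁·(V₁/V₂) = 1306 kPa.
Reversible adiabatic, γ = 7/5: T₃ = T₂·(P₃/P₂)^((γ−1)/γ) = 336.2 K; V₃ = V₂·(P₂/P₃)^(1/γ) = 5.037e-05 m³.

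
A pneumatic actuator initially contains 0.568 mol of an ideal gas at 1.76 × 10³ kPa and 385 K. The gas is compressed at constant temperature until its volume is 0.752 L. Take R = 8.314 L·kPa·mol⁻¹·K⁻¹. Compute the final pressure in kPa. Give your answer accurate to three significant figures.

From PV = nRT: V₁ = nRT₁/P₁ = 1.033 L.
T constant ⇒ Boyle's law P V = const: T₂ = T₁; P₂ = P₁·(V₁/V₂) = 2418 kPa.

P₂ ≈ 2.42e+03 kPa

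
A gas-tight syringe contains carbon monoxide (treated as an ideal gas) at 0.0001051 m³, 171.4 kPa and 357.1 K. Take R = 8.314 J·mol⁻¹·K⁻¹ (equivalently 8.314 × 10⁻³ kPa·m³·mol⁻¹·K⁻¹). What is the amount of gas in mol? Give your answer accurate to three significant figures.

n ≈ 0.00607 mol

PV = nRT ⇒ n = PV/(RT) = (171.4 × 0.0001051) / (8.314 × 10⁻³ × 357.1)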